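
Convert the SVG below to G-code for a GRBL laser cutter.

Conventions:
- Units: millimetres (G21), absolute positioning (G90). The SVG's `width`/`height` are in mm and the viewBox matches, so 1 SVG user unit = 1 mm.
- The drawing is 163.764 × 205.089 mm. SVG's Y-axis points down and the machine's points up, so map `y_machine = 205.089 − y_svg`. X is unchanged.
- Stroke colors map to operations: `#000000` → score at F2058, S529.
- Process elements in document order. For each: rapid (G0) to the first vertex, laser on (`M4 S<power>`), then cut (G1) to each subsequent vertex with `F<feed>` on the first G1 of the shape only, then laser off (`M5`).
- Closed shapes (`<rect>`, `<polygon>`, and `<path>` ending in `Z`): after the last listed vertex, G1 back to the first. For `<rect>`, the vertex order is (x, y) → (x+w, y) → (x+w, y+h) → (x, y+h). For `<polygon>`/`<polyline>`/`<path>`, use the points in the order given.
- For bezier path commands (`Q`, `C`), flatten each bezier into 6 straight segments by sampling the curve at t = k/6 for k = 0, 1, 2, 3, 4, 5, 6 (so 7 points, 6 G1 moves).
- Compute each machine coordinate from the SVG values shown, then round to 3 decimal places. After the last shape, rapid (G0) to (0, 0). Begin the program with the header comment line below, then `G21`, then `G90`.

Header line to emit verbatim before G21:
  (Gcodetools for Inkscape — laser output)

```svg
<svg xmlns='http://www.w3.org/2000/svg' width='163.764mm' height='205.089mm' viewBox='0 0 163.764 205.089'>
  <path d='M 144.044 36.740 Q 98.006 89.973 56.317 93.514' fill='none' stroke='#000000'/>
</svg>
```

viewBox `0 0 163.764 205.089` with mm width/height → 1 unit = 1 mm. Flip: y_m = 205.089 − y_svg.

**Shape 1** — `<path>` quadratic bezier, stroke `#000000` → score (S529, F2058). Control points (SVG): P0=(144.044,36.740), P1=(98.006,89.973), P2=(56.317,93.514); sampled at t=k/6. Machine vertices: (144.044,168.349) → (128.819,151.985) → (113.835,138.382) → (99.093,127.539) → (84.593,119.457) → (70.334,114.136) → (56.317,111.575). Open path.

(Gcodetools for Inkscape — laser output)
G21
G90
G0 X144.044 Y168.349
M4 S529
G1 X128.819 Y151.985 F2058
G1 X113.835 Y138.382
G1 X99.093 Y127.539
G1 X84.593 Y119.457
G1 X70.334 Y114.136
G1 X56.317 Y111.575
M5
G0 X0.000 Y0.000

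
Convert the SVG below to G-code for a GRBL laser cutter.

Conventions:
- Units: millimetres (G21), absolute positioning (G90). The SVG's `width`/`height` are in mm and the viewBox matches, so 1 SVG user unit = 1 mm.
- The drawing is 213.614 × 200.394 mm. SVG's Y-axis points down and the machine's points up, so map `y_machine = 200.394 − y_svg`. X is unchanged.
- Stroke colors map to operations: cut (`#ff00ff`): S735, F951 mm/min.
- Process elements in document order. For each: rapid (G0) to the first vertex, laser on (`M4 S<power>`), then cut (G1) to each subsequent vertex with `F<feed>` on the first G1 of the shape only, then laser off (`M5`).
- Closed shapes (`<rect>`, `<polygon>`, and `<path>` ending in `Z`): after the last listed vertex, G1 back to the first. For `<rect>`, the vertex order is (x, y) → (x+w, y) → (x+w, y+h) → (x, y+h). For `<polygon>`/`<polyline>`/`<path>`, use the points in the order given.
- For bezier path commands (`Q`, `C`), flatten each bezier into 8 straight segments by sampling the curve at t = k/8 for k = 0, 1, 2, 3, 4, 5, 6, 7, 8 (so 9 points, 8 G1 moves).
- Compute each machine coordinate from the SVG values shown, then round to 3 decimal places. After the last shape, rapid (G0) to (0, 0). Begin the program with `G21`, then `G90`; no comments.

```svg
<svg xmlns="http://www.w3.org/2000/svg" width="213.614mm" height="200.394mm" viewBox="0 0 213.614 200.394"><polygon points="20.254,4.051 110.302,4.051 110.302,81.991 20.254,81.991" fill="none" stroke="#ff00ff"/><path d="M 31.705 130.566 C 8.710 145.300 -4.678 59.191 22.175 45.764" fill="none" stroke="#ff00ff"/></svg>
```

viewBox `0 0 213.614 200.394` with mm width/height → 1 unit = 1 mm. Flip: y_m = 200.394 − y_svg.

**Shape 1** — `<polygon>` rectangle, stroke `#ff00ff` → cut (S735, F951). Machine vertices: (20.254,196.343) → (110.302,196.343) → (110.302,118.403) → (20.254,118.403) → (20.254,196.343). Closed: final G1 returns to the first vertex.

**Shape 2** — `<path>` cubic bezier, stroke `#ff00ff` → cut (S735, F951). Control points (SVG): P0=(31.705,130.566), P1=(8.710,145.300), P2=(-4.678,59.191), P3=(22.175,45.764); sampled at t=k/8. Machine vertices: (31.705,69.828) → (23.592,68.691) → (16.739,74.974) → (11.504,86.645) → (8.247,101.669) → (7.327,118.013) → (9.102,133.643) → (13.932,146.527) → (22.175,154.630). Open path.

G21
G90
G0 X20.254 Y196.343
M4 S735
G1 X110.302 Y196.343 F951
G1 X110.302 Y118.403
G1 X20.254 Y118.403
G1 X20.254 Y196.343
M5
G0 X31.705 Y69.828
M4 S735
G1 X23.592 Y68.691 F951
G1 X16.739 Y74.974
G1 X11.504 Y86.645
G1 X8.247 Y101.669
G1 X7.327 Y118.013
G1 X9.102 Y133.643
G1 X13.932 Y146.527
G1 X22.175 Y154.630
M5
G0 X0.000 Y0.000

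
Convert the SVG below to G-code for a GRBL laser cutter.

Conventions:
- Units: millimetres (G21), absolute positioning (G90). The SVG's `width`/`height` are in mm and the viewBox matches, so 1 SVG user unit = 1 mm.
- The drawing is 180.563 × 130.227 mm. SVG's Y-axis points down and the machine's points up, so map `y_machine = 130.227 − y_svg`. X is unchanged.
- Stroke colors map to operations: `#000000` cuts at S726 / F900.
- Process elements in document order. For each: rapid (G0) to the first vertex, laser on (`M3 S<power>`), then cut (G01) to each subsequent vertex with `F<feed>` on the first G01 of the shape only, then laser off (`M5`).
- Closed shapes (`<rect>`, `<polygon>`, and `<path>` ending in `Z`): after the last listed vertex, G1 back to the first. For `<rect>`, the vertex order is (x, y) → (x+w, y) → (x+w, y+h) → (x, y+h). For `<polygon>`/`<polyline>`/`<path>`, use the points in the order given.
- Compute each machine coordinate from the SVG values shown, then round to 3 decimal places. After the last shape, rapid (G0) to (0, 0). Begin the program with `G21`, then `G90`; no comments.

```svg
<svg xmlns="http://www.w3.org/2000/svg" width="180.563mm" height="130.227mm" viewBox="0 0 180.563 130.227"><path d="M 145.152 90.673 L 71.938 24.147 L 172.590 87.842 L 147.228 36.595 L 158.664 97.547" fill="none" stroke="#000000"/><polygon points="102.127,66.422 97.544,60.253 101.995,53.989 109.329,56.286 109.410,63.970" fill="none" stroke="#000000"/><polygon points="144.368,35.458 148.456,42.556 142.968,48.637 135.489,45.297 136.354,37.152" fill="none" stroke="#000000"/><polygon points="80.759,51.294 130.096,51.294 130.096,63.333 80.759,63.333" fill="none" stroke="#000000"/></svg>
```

G21
G90
G0 X145.152 Y39.554
M3 S726
G01 X71.938 Y106.080 F900
G01 X172.590 Y42.385
G01 X147.228 Y93.632
G01 X158.664 Y32.680
M5
G0 X102.127 Y63.805
M3 S726
G01 X97.544 Y69.974 F900
G01 X101.995 Y76.238
G01 X109.329 Y73.941
G01 X109.410 Y66.257
G01 X102.127 Y63.805
M5
G0 X144.368 Y94.769
M3 S726
G01 X148.456 Y87.671 F900
G01 X142.968 Y81.590
G01 X135.489 Y84.930
G01 X136.354 Y93.075
G01 X144.368 Y94.769
M5
G0 X80.759 Y78.933
M3 S726
G01 X130.096 Y78.933 F900
G01 X130.096 Y66.894
G01 X80.759 Y66.894
G01 X80.759 Y78.933
M5
G0 X0.000 Y0.000

1 u = 1 mm; y_m = 130.227 − y.

[1] `<path>` open polyline, #000000→cut S726 F900: (145.152,39.554) → (71.938,106.080) → (172.590,42.385) → (147.228,93.632) → (158.664,32.680)

[2] `<polygon>` regular polygon, #000000→cut S726 F900: (102.127,63.805) → (97.544,69.974) → (101.995,76.238) → (109.329,73.941) → (109.410,66.257) → (102.127,63.805) (closed)

[3] `<polygon>` regular polygon, #000000→cut S726 F900: (144.368,94.769) → (148.456,87.671) → (142.968,81.590) → (135.489,84.930) → (136.354,93.075) → (144.368,94.769) (closed)

[4] `<polygon>` rectangle, #000000→cut S726 F900: (80.759,78.933) → (130.096,78.933) → (130.096,66.894) → (80.759,66.894) → (80.759,78.933) (closed)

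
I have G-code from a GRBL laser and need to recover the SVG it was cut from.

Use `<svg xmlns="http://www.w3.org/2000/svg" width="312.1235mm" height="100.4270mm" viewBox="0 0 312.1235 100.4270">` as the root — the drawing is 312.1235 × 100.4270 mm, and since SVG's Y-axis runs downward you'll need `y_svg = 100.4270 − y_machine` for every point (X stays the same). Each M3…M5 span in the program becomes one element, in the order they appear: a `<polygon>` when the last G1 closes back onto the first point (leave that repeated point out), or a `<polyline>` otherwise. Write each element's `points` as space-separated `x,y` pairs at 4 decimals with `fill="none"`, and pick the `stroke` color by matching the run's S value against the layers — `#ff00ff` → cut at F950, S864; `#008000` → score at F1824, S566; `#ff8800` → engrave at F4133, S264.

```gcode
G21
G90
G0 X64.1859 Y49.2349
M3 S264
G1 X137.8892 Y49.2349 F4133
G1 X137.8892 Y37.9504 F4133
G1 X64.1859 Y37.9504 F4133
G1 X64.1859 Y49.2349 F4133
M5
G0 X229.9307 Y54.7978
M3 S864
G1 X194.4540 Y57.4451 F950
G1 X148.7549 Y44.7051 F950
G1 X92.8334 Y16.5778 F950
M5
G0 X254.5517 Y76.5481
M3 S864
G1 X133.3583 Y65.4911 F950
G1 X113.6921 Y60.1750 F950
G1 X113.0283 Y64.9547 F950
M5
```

Each laser-on run becomes one SVG element. Flip Y back into SVG space with y_svg = 100.4270 − y_machine.

Run 1: S264 ⇒ engrave layer `#ff8800`. The run returns to its start, so emit a `<polygon>` with points (Y-flipped): 64.1859,51.1921 137.8892,51.1921 137.8892,62.4766 64.1859,62.4766.

Run 2: the run's S864 means `#ff00ff` (cut). The run is open, so emit a `<polyline>` with points (Y-flipped): 229.9307,45.6292 194.4540,42.9819 148.7549,55.7219 92.8334,83.8492.

Run 3: S864 ⇒ cut layer `#ff00ff`. The run is open, so emit a `<polyline>` with points (Y-flipped): 254.5517,23.8789 133.3583,34.9359 113.6921,40.2520 113.0283,35.4723.

<svg xmlns="http://www.w3.org/2000/svg" width="312.1235mm" height="100.4270mm" viewBox="0 0 312.1235 100.4270">
  <polygon points="64.1859,51.1921 137.8892,51.1921 137.8892,62.4766 64.1859,62.4766" fill="none" stroke="#ff8800"/>
  <polyline points="229.9307,45.6292 194.4540,42.9819 148.7549,55.7219 92.8334,83.8492" fill="none" stroke="#ff00ff"/>
  <polyline points="254.5517,23.8789 133.3583,34.9359 113.6921,40.2520 113.0283,35.4723" fill="none" stroke="#ff00ff"/>
</svg>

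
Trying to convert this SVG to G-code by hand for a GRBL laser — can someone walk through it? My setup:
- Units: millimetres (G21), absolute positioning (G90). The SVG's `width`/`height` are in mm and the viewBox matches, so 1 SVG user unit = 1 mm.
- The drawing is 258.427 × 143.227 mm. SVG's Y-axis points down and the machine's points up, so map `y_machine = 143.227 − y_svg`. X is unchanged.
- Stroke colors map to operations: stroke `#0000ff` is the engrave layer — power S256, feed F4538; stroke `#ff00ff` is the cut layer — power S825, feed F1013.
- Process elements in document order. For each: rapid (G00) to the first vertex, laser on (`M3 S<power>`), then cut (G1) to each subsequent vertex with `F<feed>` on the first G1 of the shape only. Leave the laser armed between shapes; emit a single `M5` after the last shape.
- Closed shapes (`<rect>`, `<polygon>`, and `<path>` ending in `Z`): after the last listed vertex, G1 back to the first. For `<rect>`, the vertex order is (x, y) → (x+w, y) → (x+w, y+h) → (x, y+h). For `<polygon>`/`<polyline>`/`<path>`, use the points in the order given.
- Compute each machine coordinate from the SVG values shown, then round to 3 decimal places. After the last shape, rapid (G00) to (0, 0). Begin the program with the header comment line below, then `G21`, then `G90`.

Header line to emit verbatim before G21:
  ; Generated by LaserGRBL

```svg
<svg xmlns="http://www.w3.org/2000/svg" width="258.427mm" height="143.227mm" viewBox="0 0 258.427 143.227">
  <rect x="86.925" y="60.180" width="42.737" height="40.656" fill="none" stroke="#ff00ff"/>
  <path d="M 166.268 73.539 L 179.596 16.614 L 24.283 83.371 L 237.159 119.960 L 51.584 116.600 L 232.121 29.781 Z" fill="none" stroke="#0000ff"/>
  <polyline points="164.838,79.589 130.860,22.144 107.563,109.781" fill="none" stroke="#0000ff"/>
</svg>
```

; Generated by LaserGRBL
G21
G90
G00 X86.925 Y83.047
M3 S825
G1 X129.662 Y83.047 F1013
G1 X129.662 Y42.391
G1 X86.925 Y42.391
G1 X86.925 Y83.047
G00 X166.268 Y69.688
M3 S256
G1 X179.596 Y126.613 F4538
G1 X24.283 Y59.856
G1 X237.159 Y23.267
G1 X51.584 Y26.627
G1 X232.121 Y113.446
G1 X166.268 Y69.688
G00 X164.838 Y63.638
M3 S256
G1 X130.860 Y121.083 F4538
G1 X107.563 Y33.446
M5
G00 X0.000 Y0.000

1 u = 1 mm; y_m = 143.227 − y.

[1] `<rect>` rectangle, #ff00ff→cut S825 F1013: (86.925,83.047) → (129.662,83.047) → (129.662,42.391) → (86.925,42.391) → (86.925,83.047) (closed)

[2] `<path>` closed polygon, #0000ff→engrave S256 F4538: (166.268,69.688) → (179.596,126.613) → (24.283,59.856) → (237.159,23.267) → (51.584,26.627) → (232.121,113.446) → (166.268,69.688) (closed)

[3] `<polyline>` open polyline, #0000ff→engrave S256 F4538: (164.838,63.638) → (130.860,121.083) → (107.563,33.446)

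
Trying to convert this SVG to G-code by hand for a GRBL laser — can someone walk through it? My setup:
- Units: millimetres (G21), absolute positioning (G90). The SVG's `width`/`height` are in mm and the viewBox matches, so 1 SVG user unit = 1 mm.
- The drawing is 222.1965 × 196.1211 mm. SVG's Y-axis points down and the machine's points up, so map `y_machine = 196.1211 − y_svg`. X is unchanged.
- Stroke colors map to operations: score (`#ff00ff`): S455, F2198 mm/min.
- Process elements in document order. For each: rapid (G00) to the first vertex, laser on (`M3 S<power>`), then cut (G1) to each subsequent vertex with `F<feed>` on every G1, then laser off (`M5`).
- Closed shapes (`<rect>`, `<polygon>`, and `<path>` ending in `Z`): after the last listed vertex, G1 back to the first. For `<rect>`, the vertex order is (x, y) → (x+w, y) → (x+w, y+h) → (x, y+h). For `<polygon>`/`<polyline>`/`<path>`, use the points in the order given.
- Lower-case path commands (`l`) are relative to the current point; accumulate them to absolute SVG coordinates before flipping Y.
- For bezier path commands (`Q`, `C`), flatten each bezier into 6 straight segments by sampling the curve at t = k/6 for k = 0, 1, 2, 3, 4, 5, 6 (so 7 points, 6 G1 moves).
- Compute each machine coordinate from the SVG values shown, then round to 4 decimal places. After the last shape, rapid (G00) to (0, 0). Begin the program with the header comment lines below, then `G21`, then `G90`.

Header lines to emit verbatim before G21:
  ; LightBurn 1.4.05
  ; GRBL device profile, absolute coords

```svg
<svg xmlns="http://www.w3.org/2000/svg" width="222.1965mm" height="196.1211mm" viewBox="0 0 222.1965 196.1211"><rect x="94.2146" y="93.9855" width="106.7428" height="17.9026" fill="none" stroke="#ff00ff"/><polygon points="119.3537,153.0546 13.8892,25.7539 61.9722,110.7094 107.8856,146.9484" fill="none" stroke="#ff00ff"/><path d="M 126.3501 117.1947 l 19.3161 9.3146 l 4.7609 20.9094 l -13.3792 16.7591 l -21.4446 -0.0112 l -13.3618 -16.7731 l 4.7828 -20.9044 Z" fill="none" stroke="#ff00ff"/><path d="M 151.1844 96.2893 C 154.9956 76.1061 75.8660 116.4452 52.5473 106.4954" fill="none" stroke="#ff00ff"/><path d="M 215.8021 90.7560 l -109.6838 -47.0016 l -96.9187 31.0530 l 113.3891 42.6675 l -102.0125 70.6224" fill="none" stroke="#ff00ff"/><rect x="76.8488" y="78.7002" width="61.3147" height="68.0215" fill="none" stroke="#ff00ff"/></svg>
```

; LightBurn 1.4.05
; GRBL device profile, absolute coords
G21
G90
G00 X94.2146 Y102.1356
M3 S455
G1 X200.9574 Y102.1356 F2198
G1 X200.9574 Y84.2330 F2198
G1 X94.2146 Y84.2330 F2198
G1 X94.2146 Y102.1356 F2198
M5
G00 X119.3537 Y43.0665
M3 S455
G1 X13.8892 Y170.3672 F2198
G1 X61.9722 Y85.4117 F2198
G1 X107.8856 Y49.1727 F2198
G1 X119.3537 Y43.0665 F2198
M5
G00 X126.3501 Y78.9264
M3 S455
G1 X145.6662 Y69.6118 F2198
G1 X150.4271 Y48.7024 F2198
G1 X137.0479 Y31.9433 F2198
G1 X115.6033 Y31.9545 F2198
G1 X102.2415 Y48.7276 F2198
G1 X107.0243 Y69.6320 F2198
G1 X126.3501 Y78.9264 F2198
M5
G00 X151.1844 Y99.8318
M3 S455
G1 X146.8206 Y105.3929 F2198
G1 X132.4876 Y103.9450 F2198
G1 X112.0396 Y98.5663 F2198
G1 X89.3307 Y92.3347 F2198
G1 X68.2152 Y88.3285 F2198
G1 X52.5473 Y89.6257 F2198
M5
G00 X215.8021 Y105.3651
M3 S455
G1 X106.1183 Y152.3667 F2198
G1 X9.1996 Y121.3137 F2198
G1 X122.5887 Y78.6462 F2198
G1 X20.5762 Y8.0238 F2198
M5
G00 X76.8488 Y117.4209
M3 S455
G1 X138.1635 Y117.4209 F2198
G1 X138.1635 Y49.3994 F2198
G1 X76.8488 Y49.3994 F2198
G1 X76.8488 Y117.4209 F2198
M5
G00 X0.0000 Y0.0000

viewBox `0 0 222.1965 196.1211` with mm width/height → 1 unit = 1 mm. Flip: y_m = 196.1211 − y_svg.

**Shape 1** — `<rect>` rectangle, stroke `#ff00ff` → score (S455, F2198). Machine vertices: (94.2146,102.1356) → (200.9574,102.1356) → (200.9574,84.2330) → (94.2146,84.2330) → (94.2146,102.1356). Closed: final G1 returns to the first vertex.

**Shape 2** — `<polygon>` closed polygon, stroke `#ff00ff` → score (S455, F2198). Machine vertices: (119.3537,43.0665) → (13.8892,170.3672) → (61.9722,85.4117) → (107.8856,49.1727) → (119.3537,43.0665). Closed: final G1 returns to the first vertex.

**Shape 3** — `<path>` regular polygon, stroke `#ff00ff` → score (S455, F2198). Machine vertices: (126.3501,78.9264) → (145.6662,69.6118) → (150.4271,48.7024) → (137.0479,31.9433) → (115.6033,31.9545) → (102.2415,48.7276) → (107.0243,69.6320) → (126.3501,78.9264). Closed: final G1 returns to the first vertex.

**Shape 4** — `<path>` cubic bezier, stroke `#ff00ff` → score (S455, F2198). Control points (SVG): P0=(151.1844,96.2893), P1=(154.9956,76.1061), P2=(75.8660,116.4452), P3=(52.5473,106.4954); sampled at t=k/6. Machine vertices: (151.1844,99.8318) → (146.8206,105.3929) → (132.4876,103.9450) → (112.0396,98.5663) → (89.3307,92.3347) → (68.2152,88.3285) → (52.5473,89.6257). Open path.

**Shape 5** — `<path>` open polyline, stroke `#ff00ff` → score (S455, F2198). Machine vertices: (215.8021,105.3651) → (106.1183,152.3667) → (9.1996,121.3137) → (122.5887,78.6462) → (20.5762,8.0238). Open path.

**Shape 6** — `<rect>` rectangle, stroke `#ff00ff` → score (S455, F2198). Machine vertices: (76.8488,117.4209) → (138.1635,117.4209) → (138.1635,49.3994) → (76.8488,49.3994) → (76.8488,117.4209). Closed: final G1 returns to the first vertex.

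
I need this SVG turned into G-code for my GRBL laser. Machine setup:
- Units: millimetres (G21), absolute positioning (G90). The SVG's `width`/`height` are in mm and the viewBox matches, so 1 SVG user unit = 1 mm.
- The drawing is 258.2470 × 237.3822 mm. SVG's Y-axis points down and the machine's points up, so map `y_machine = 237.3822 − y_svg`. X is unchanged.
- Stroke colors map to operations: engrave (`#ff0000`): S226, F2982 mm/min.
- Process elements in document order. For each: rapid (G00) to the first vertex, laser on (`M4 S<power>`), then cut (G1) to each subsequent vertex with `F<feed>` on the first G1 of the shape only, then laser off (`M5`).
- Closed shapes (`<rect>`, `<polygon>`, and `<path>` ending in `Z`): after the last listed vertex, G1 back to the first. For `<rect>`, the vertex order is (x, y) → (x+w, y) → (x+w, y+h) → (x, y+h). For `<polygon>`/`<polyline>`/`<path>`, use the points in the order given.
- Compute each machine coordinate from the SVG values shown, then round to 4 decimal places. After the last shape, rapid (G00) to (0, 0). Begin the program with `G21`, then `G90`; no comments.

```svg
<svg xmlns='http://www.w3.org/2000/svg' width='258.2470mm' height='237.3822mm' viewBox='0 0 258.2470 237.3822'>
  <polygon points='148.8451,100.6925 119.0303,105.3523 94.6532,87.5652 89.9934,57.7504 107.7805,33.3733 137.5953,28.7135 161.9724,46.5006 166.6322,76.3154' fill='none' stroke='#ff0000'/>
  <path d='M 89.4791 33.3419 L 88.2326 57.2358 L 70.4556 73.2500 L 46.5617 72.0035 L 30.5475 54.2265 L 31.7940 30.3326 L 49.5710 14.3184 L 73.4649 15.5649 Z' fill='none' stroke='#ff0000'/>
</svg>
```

G21
G90
G00 X148.8451 Y136.6897
M4 S226
G1 X119.0303 Y132.0299 F2982
G1 X94.6532 Y149.8170
G1 X89.9934 Y179.6318
G1 X107.7805 Y204.0089
G1 X137.5953 Y208.6687
G1 X161.9724 Y190.8816
G1 X166.6322 Y161.0668
G1 X148.8451 Y136.6897
M5
G00 X89.4791 Y204.0403
M4 S226
G1 X88.2326 Y180.1464 F2982
G1 X70.4556 Y164.1322
G1 X46.5617 Y165.3787
G1 X30.5475 Y183.1557
G1 X31.7940 Y207.0496
G1 X49.5710 Y223.0638
G1 X73.4649 Y221.8173
G1 X89.4791 Y204.0403
M5
G00 X0.0000 Y0.0000

viewBox `0 0 258.2470 237.3822` with mm width/height → 1 unit = 1 mm. Flip: y_m = 237.3822 − y_svg.

**Shape 1** — `<polygon>` regular polygon, stroke `#ff0000` → engrave (S226, F2982). Machine vertices: (148.8451,136.6897) → (119.0303,132.0299) → (94.6532,149.8170) → (89.9934,179.6318) → (107.7805,204.0089) → (137.5953,208.6687) → (161.9724,190.8816) → (166.6322,161.0668) → (148.8451,136.6897). Closed: final G1 returns to the first vertex.

**Shape 2** — `<path>` regular polygon, stroke `#ff0000` → engrave (S226, F2982). Machine vertices: (89.4791,204.0403) → (88.2326,180.1464) → (70.4556,164.1322) → (46.5617,165.3787) → (30.5475,183.1557) → (31.7940,207.0496) → (49.5710,223.0638) → (73.4649,221.8173) → (89.4791,204.0403). Closed: final G1 returns to the first vertex.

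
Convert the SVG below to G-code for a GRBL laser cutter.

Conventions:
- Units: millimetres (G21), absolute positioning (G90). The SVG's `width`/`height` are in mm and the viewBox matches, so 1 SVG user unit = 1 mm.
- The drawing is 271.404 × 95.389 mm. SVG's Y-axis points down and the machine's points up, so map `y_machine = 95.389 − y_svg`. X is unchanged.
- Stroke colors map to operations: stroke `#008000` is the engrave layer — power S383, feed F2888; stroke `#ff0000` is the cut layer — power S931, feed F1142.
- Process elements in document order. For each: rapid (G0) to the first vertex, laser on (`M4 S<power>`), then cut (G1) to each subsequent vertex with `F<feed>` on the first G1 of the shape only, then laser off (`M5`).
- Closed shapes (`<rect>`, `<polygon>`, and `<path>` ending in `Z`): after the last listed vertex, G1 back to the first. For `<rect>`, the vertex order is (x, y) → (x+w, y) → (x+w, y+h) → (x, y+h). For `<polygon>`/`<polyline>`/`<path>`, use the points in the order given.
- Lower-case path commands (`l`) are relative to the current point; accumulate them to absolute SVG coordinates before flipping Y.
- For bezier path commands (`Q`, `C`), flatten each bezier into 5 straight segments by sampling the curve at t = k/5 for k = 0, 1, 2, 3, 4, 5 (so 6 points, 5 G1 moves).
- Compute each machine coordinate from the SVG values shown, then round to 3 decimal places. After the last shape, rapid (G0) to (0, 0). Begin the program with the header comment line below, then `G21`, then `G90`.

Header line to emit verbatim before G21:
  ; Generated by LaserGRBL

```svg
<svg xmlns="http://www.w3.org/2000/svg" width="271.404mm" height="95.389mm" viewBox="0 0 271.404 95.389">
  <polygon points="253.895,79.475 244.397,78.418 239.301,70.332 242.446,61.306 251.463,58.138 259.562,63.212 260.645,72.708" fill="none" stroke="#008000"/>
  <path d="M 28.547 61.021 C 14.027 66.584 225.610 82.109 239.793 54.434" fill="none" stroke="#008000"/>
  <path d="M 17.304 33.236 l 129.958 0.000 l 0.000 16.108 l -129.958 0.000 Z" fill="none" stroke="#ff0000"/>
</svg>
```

Since the viewBox matches the mm dimensions, user units are millimetres directly. The only transform is the Y-flip y_m = 95.389 − y_svg.

Shape 1 is a regular polygon drawn with `<polygon>`. Its stroke #008000 means engrave at S383, F2888. After flipping Y the toolpath is (253.895,15.914) → (244.397,16.971) → (239.301,25.057) → (242.446,34.083) → (251.463,37.251) → (259.562,32.177) → (260.645,22.681) → (253.895,15.914), returning to the start.

Shape 2 is a cubic bezier drawn with `<path>`. Its stroke #008000 means engrave at S383, F2888. After flipping Y the toolpath is (28.547,34.368) → (43.579,30.260) → (92.548,26.313) → (155.126,25.079) → (210.983,29.109) → (239.793,40.955).

Shape 3 is a rectangle drawn with `<path>`. Its stroke #ff0000 means cut at S931, F1142. After flipping Y the toolpath is (17.304,62.153) → (147.262,62.153) → (147.262,46.045) → (17.304,46.045) → (17.304,62.153), returning to the start.

; Generated by LaserGRBL
G21
G90
G0 X253.895 Y15.914
M4 S383
G1 X244.397 Y16.971 F2888
G1 X239.301 Y25.057
G1 X242.446 Y34.083
G1 X251.463 Y37.251
G1 X259.562 Y32.177
G1 X260.645 Y22.681
G1 X253.895 Y15.914
M5
G0 X28.547 Y34.368
M4 S383
G1 X43.579 Y30.260 F2888
G1 X92.548 Y26.313
G1 X155.126 Y25.079
G1 X210.983 Y29.109
G1 X239.793 Y40.955
M5
G0 X17.304 Y62.153
M4 S931
G1 X147.262 Y62.153 F1142
G1 X147.262 Y46.045
G1 X17.304 Y46.045
G1 X17.304 Y62.153
M5
G0 X0.000 Y0.000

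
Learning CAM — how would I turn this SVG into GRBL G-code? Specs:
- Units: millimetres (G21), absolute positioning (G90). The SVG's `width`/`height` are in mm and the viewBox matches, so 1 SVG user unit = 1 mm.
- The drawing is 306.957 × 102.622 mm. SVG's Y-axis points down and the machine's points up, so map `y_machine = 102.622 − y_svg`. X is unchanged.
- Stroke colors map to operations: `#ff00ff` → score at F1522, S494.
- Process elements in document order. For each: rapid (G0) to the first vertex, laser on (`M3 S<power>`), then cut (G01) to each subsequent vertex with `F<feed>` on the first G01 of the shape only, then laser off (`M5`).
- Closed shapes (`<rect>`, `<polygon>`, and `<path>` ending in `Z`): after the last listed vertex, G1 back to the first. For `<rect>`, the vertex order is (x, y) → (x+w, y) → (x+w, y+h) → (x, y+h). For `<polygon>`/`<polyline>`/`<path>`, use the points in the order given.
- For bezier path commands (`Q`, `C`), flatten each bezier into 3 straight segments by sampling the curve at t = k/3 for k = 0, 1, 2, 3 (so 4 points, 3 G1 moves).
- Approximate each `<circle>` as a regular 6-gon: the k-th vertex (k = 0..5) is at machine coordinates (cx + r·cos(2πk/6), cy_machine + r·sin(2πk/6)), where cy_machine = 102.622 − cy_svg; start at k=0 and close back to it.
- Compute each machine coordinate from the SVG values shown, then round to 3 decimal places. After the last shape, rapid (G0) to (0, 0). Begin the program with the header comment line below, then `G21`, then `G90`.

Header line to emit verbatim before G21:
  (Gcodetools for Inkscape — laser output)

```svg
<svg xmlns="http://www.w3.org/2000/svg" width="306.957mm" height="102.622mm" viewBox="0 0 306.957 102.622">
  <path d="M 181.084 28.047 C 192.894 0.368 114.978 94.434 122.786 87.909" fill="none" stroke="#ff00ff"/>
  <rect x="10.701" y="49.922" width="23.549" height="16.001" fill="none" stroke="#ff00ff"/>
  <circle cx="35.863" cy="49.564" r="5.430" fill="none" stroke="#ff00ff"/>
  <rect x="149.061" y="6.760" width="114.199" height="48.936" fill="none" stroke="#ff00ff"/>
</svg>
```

Since the viewBox matches the mm dimensions, user units are millimetres directly. The only transform is the Y-flip y_m = 102.622 − y_svg.

Shape 1 is a cubic bezier drawn with `<path>`. Its stroke #ff00ff means score at S494, F1522. After flipping Y the toolpath is (181.084,74.575) → (169.483,69.907) → (137.055,33.484) → (122.786,14.713).

Shape 2 is a rectangle drawn with `<rect>`. Its stroke #ff00ff means score at S494, F1522. After flipping Y the toolpath is (10.701,52.700) → (34.250,52.700) → (34.250,36.699) → (10.701,36.699) → (10.701,52.700), returning to the start.

Shape 3 is a circle drawn with `<circle>`. Its stroke #ff00ff means score at S494, F1522. After flipping Y the toolpath is (41.293,53.058) → (38.578,57.761) → (33.148,57.761) → (30.433,53.058) → (33.148,48.355) → (38.578,48.355) → (41.293,53.058), returning to the start.

Shape 4 is a rectangle drawn with `<rect>`. Its stroke #ff00ff means score at S494, F1522. After flipping Y the toolpath is (149.061,95.862) → (263.260,95.862) → (263.260,46.926) → (149.061,46.926) → (149.061,95.862), returning to the start.

(Gcodetools for Inkscape — laser output)
G21
G90
G0 X181.084 Y74.575
M3 S494
G01 X169.483 Y69.907 F1522
G01 X137.055 Y33.484
G01 X122.786 Y14.713
M5
G0 X10.701 Y52.700
M3 S494
G01 X34.250 Y52.700 F1522
G01 X34.250 Y36.699
G01 X10.701 Y36.699
G01 X10.701 Y52.700
M5
G0 X41.293 Y53.058
M3 S494
G01 X38.578 Y57.761 F1522
G01 X33.148 Y57.761
G01 X30.433 Y53.058
G01 X33.148 Y48.355
G01 X38.578 Y48.355
G01 X41.293 Y53.058
M5
G0 X149.061 Y95.862
M3 S494
G01 X263.260 Y95.862 F1522
G01 X263.260 Y46.926
G01 X149.061 Y46.926
G01 X149.061 Y95.862
M5
G0 X0.000 Y0.000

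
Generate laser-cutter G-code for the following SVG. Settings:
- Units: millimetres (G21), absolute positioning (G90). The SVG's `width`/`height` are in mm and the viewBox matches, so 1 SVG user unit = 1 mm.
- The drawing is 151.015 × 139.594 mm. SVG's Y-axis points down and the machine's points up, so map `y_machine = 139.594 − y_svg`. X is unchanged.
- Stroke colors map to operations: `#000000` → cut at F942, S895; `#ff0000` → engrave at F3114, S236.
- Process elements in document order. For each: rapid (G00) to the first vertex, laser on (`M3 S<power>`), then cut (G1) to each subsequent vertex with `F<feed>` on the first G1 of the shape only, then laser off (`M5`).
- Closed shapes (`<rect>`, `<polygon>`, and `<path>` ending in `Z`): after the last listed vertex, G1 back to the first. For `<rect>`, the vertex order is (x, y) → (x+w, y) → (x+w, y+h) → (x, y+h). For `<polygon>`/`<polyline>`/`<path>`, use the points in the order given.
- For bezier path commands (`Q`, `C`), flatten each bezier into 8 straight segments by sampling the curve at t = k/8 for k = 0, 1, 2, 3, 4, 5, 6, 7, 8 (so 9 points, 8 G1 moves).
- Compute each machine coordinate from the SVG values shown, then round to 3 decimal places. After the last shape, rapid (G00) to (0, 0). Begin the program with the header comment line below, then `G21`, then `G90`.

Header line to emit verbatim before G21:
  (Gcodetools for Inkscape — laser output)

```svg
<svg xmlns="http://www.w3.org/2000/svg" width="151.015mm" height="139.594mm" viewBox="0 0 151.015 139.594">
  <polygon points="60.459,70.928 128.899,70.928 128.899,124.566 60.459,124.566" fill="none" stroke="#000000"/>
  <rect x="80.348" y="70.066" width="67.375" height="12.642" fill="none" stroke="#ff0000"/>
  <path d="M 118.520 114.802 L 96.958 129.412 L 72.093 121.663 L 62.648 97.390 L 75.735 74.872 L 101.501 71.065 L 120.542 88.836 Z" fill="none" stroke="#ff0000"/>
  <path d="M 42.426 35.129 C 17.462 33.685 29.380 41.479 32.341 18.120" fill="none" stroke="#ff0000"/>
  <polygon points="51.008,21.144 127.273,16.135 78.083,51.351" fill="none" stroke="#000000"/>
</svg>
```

viewBox `0 0 151.015 139.594` with mm width/height → 1 unit = 1 mm. Flip: y_m = 139.594 − y_svg.

**Shape 1** — `<polygon>` rectangle, stroke `#000000` → cut (S895, F942). Machine vertices: (60.459,68.666) → (128.899,68.666) → (128.899,15.028) → (60.459,15.028) → (60.459,68.666). Closed: final G1 returns to the first vertex.

**Shape 2** — `<rect>` rectangle, stroke `#ff0000` → engrave (S236, F3114). Machine vertices: (80.348,69.528) → (147.723,69.528) → (147.723,56.886) → (80.348,56.886) → (80.348,69.528). Closed: final G1 returns to the first vertex.

**Shape 3** — `<path>` regular polygon, stroke `#ff0000` → engrave (S236, F3114). Machine vertices: (118.520,24.792) → (96.958,10.182) → (72.093,17.931) → (62.648,42.204) → (75.735,64.722) → (101.501,68.529) → (120.542,50.758) → (118.520,24.792). Closed: final G1 returns to the first vertex.

**Shape 4** — `<path>` cubic bezier, stroke `#ff0000` → engrave (S236, F3114). Control points (SVG): P0=(42.426,35.129), P1=(17.462,33.685), P2=(29.380,41.479), P3=(32.341,18.120); sampled at t=k/8. Machine vertices: (42.426,104.465) → (34.704,104.652) → (29.902,104.447) → (27.484,104.322) → (26.912,104.751) → (27.648,106.208) → (29.157,109.165) → (30.900,114.096) → (32.341,121.474). Open path.

**Shape 5** — `<polygon>` closed polygon, stroke `#000000` → cut (S895, F942). Machine vertices: (51.008,118.450) → (127.273,123.459) → (78.083,88.243) → (51.008,118.450). Closed: final G1 returns to the first vertex.

(Gcodetools for Inkscape — laser output)
G21
G90
G00 X60.459 Y68.666
M3 S895
G1 X128.899 Y68.666 F942
G1 X128.899 Y15.028
G1 X60.459 Y15.028
G1 X60.459 Y68.666
M5
G00 X80.348 Y69.528
M3 S236
G1 X147.723 Y69.528 F3114
G1 X147.723 Y56.886
G1 X80.348 Y56.886
G1 X80.348 Y69.528
M5
G00 X118.520 Y24.792
M3 S236
G1 X96.958 Y10.182 F3114
G1 X72.093 Y17.931
G1 X62.648 Y42.204
G1 X75.735 Y64.722
G1 X101.501 Y68.529
G1 X120.542 Y50.758
G1 X118.520 Y24.792
M5
G00 X42.426 Y104.465
M3 S236
G1 X34.704 Y104.652 F3114
G1 X29.902 Y104.447
G1 X27.484 Y104.322
G1 X26.912 Y104.751
G1 X27.648 Y106.208
G1 X29.157 Y109.165
G1 X30.900 Y114.096
G1 X32.341 Y121.474
M5
G00 X51.008 Y118.450
M3 S895
G1 X127.273 Y123.459 F942
G1 X78.083 Y88.243
G1 X51.008 Y118.450
M5
G00 X0.000 Y0.000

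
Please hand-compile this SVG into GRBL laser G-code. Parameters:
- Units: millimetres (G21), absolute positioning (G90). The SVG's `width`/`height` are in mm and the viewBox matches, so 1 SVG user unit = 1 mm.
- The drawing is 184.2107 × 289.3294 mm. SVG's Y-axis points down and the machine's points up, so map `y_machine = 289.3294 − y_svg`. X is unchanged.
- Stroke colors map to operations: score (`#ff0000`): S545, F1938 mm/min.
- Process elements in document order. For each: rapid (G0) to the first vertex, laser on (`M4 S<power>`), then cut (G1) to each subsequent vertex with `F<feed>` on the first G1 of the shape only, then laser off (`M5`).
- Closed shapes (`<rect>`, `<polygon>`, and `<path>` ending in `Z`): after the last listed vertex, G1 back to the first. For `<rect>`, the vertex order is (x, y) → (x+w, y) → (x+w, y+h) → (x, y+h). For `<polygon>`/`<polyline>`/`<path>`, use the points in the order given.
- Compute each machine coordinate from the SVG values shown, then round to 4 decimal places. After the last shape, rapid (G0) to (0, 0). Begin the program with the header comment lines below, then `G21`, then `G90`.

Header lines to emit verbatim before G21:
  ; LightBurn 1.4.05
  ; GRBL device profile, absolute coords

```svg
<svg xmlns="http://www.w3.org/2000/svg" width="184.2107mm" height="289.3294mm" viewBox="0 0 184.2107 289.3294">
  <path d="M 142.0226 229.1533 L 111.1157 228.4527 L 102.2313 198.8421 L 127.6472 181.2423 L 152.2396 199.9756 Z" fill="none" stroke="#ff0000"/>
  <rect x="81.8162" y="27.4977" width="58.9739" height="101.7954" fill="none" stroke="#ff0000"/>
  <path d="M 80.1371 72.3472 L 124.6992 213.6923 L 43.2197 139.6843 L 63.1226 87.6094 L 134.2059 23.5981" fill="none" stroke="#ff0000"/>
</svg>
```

; LightBurn 1.4.05
; GRBL device profile, absolute coords
G21
G90
G0 X142.0226 Y60.1761
M4 S545
G1 X111.1157 Y60.8767 F1938
G1 X102.2313 Y90.4873
G1 X127.6472 Y108.0871
G1 X152.2396 Y89.3538
G1 X142.0226 Y60.1761
M5
G0 X81.8162 Y261.8317
M4 S545
G1 X140.7901 Y261.8317 F1938
G1 X140.7901 Y160.0363
G1 X81.8162 Y160.0363
G1 X81.8162 Y261.8317
M5
G0 X80.1371 Y216.9822
M4 S545
G1 X124.6992 Y75.6371 F1938
G1 X43.2197 Y149.6451
G1 X63.1226 Y201.7200
G1 X134.2059 Y265.7313
M5
G0 X0.0000 Y0.0000

Since the viewBox matches the mm dimensions, user units are millimetres directly. The only transform is the Y-flip y_m = 289.3294 − y_svg.

Shape 1 is a regular polygon drawn with `<path>`. Its stroke #ff0000 means score at S545, F1938. After flipping Y the toolpath is (142.0226,60.1761) → (111.1157,60.8767) → (102.2313,90.4873) → (127.6472,108.0871) → (152.2396,89.3538) → (142.0226,60.1761), returning to the start.

Shape 2 is a rectangle drawn with `<rect>`. Its stroke #ff0000 means score at S545, F1938. After flipping Y the toolpath is (81.8162,261.8317) → (140.7901,261.8317) → (140.7901,160.0363) → (81.8162,160.0363) → (81.8162,261.8317), returning to the start.

Shape 3 is a open polyline drawn with `<path>`. Its stroke #ff0000 means score at S545, F1938. After flipping Y the toolpath is (80.1371,216.9822) → (124.6992,75.6371) → (43.2197,149.6451) → (63.1226,201.7200) → (134.2059,265.7313).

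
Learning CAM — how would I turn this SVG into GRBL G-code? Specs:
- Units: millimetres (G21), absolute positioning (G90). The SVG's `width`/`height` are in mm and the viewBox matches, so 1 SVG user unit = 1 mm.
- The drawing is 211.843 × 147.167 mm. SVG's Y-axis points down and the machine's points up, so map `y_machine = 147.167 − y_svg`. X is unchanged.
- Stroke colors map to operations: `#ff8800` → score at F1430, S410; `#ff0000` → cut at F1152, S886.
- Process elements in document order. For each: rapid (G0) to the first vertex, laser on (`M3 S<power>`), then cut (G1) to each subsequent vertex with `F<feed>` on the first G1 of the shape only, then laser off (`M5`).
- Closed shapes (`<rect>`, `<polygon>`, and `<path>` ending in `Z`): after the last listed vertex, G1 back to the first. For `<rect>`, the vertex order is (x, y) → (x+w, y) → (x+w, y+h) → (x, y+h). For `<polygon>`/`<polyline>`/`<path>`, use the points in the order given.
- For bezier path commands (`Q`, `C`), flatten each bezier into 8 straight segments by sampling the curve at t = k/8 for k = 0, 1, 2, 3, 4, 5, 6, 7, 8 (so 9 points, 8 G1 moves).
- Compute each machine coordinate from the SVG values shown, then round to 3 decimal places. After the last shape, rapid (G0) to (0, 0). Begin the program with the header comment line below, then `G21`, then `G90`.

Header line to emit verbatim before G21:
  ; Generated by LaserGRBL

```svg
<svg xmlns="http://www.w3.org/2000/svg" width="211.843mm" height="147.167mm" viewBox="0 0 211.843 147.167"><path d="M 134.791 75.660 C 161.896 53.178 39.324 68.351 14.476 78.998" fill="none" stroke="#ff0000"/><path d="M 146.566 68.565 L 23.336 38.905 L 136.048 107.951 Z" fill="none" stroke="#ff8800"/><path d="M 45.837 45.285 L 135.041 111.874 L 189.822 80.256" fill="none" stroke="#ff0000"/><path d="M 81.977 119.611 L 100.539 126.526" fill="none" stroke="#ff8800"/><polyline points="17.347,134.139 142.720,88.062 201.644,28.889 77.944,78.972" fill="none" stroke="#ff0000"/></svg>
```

; Generated by LaserGRBL
G21
G90
G0 X134.791 Y71.507
M3 S886
G1 X138.422 Y78.255 F1152
G1 X130.921 Y81.967
G1 X115.186 Y83.138
G1 X94.116 Y82.261
G1 X70.611 Y79.832
G1 X47.570 Y76.344
G1 X27.892 Y72.291
G1 X14.476 Y68.169
M5
G0 X146.566 Y78.602
M3 S410
G1 X23.336 Y108.262 F1430
G1 X136.048 Y39.216
G1 X146.566 Y78.602
M5
G0 X45.837 Y101.882
M3 S886
G1 X135.041 Y35.293 F1152
G1 X189.822 Y66.911
M5
G0 X81.977 Y27.556
M3 S410
G1 X100.539 Y20.641 F1430
M5
G0 X17.347 Y13.028
M3 S886
G1 X142.720 Y59.105 F1152
G1 X201.644 Y118.278
G1 X77.944 Y68.195
M5
G0 X0.000 Y0.000

1 u = 1 mm; y_m = 147.167 − y.

[1] `<path>` cubic bezier, #ff0000→cut S886 F1152: (134.791,71.507) → (138.422,78.255) → (130.921,81.967) → (115.186,83.138) → (94.116,82.261) → (70.611,79.832) → (47.570,76.344) → (27.892,72.291) → (14.476,68.169)

[2] `<path>` closed polygon, #ff8800→score S410 F1430: (146.566,78.602) → (23.336,108.262) → (136.048,39.216) → (146.566,78.602) (closed)

[3] `<path>` open polyline, #ff0000→cut S886 F1152: (45.837,101.882) → (135.041,35.293) → (189.822,66.911)

[4] `<path>` line segment, #ff8800→score S410 F1430: (81.977,27.556) → (100.539,20.641)

[5] `<polyline>` open polyline, #ff0000→cut S886 F1152: (17.347,13.028) → (142.720,59.105) → (201.644,118.278) → (77.944,68.195)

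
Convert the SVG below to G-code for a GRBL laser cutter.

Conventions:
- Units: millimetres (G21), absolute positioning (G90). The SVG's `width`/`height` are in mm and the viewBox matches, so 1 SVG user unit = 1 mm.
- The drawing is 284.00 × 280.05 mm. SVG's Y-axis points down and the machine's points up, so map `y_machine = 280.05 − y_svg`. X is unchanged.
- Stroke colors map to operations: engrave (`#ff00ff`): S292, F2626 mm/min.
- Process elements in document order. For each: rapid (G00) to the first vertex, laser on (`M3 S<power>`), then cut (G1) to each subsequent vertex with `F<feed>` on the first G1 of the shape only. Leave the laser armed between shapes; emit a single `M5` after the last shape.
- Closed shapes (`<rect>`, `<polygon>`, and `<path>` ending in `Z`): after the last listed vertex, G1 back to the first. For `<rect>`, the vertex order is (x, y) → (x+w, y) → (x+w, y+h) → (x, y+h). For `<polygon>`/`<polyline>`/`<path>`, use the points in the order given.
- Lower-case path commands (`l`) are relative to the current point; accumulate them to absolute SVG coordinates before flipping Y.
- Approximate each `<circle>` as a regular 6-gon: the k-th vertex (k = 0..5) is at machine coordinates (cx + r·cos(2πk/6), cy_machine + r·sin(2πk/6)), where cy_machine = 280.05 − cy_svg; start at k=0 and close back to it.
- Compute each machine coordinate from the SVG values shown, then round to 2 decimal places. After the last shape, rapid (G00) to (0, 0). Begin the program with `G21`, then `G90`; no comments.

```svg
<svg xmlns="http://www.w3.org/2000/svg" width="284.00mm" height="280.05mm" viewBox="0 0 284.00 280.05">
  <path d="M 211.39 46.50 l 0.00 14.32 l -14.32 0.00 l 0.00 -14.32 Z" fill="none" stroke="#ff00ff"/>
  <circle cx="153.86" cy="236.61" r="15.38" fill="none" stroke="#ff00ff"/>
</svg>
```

1 u = 1 mm; y_m = 280.05 − y.

[1] `<path>` regular polygon, #ff00ff→engrave S292 F2626: (211.39,233.55) → (211.39,219.23) → (197.07,219.23) → (197.07,233.55) → (211.39,233.55) (closed)

[2] `<circle>` circle, #ff00ff→engrave S292 F2626: (169.24,43.44) → (161.55,56.76) → (146.17,56.76) → (138.48,43.44) → (146.17,30.12) → (161.55,30.12) → (169.24,43.44) (closed)

G21
G90
G00 X211.39 Y233.55
M3 S292
G1 X211.39 Y219.23 F2626
G1 X197.07 Y219.23
G1 X197.07 Y233.55
G1 X211.39 Y233.55
G00 X169.24 Y43.44
M3 S292
G1 X161.55 Y56.76 F2626
G1 X146.17 Y56.76
G1 X138.48 Y43.44
G1 X146.17 Y30.12
G1 X161.55 Y30.12
G1 X169.24 Y43.44
M5
G00 X0.00 Y0.00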